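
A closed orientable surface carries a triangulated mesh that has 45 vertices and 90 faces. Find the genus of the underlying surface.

Every face is a triangle, so 2E = 3·90 = 270, giving E = 135.
χ = V − E + F = 45 − 135 + 90 = 0.
For a closed orientable surface χ = 2 − 2g, so g = (2 − (0))/2 = 1.

1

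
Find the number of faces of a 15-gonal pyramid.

A pyramid on an n-gon base has one n-gon and n triangles: V = 15 + 1 = 16, E = 2·15 = 30, F = 15 + 1 = 16.

16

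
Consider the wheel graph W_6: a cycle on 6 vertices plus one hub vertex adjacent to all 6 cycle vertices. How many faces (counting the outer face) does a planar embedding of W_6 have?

7

W_6 has V = 6 + 1 = 7 vertices and E = 2·6 = 12 edges.
By Euler's formula F = 2 − V + E = 2 − 7 + 12 = 7.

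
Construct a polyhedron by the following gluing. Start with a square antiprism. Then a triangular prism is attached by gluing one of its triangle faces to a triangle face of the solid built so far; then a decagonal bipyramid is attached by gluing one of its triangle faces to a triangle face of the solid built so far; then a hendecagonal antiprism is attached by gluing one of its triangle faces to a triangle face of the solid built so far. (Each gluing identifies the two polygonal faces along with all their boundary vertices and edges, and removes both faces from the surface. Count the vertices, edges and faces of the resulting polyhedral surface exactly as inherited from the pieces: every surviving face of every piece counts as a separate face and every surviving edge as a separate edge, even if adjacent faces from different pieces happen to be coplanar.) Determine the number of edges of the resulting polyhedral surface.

90

A square antiprism: V=8, E=16, F=10.
Attach a triangular prism (V=6, E=9, F=5) along a 3-gon: merge 3 vertices and 3 edges, delete both glued faces → V=11, E=22, F=13.
Attach a decagonal bipyramid (V=12, E=30, F=20) along a 3-gon: merge 3 vertices and 3 edges, delete both glued faces → V=20, E=49, F=31.
Attach a hendecagonal antiprism (V=22, E=44, F=24) along a 3-gon: merge 3 vertices and 3 edges, delete both glued faces → V=39, E=90, F=53.
Check: V − E + F = 39 − 90 + 53 = 2.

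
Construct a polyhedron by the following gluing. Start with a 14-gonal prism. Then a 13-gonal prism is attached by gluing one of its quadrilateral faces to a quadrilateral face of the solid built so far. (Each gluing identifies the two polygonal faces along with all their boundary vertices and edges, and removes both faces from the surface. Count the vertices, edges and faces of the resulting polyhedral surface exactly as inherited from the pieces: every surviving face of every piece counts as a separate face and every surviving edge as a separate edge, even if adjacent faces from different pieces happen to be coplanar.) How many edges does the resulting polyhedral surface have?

A 14-gonal prism: V=28, E=42, F=16.
Attach a 13-gonal prism (V=26, E=39, F=15) along a 4-gon: merge 4 vertices and 4 edges, delete both glued faces → V=50, E=77, F=29.
Check: V − E + F = 50 − 77 + 29 = 2.

77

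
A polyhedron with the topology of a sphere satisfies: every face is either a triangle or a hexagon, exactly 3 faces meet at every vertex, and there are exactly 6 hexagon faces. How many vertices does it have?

16

Let x be the number of triangles; then F = 6 + x.
Edge–face incidences: 2E = 6·6 + 3·x = 36 + 3x.
Every vertex has degree 3, so 3V = 2E.
Euler: V − E + F = 2 ⇒ (2E)/3 − E + (6 + x) = 2.
Multiply by 6: 2·(2E) − 3·(2E) + 6·(6 + x) = 12, i.e. 36 + 6x − (36 + 3x) = 12.
Collecting terms: 3x = 12, so x = 4.
Then 2E = 36 + 3·4 = 48, so E = 24, V = 2E/3 = 16, F = 6 + 4 = 10.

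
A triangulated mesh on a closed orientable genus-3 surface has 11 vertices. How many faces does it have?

χ = 2 − 2·3 = -4, and every face is a triangle so 3F = 2E.
V − E + F = -4 with E = 3F/2 gives 11 − (3/2 − 1)·F = -4, so F = 30 and E = 45.

30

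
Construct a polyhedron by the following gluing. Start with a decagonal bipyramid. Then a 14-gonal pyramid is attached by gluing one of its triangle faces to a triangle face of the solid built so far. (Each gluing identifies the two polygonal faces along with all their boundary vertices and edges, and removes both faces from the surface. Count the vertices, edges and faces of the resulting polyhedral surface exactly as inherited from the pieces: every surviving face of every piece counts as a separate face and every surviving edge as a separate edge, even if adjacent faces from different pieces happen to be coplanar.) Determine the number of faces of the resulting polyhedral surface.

33

A decagonal bipyramid: V=12, E=30, F=20.
Attach a 14-gonal pyramid (V=15, E=28, F=15) along a 3-gon: merge 3 vertices and 3 edges, delete both glued faces → V=24, E=55, F=33.
Check: V − E + F = 24 − 55 + 33 = 2.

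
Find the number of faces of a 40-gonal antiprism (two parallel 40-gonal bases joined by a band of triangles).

An antiprism on an n-gon has two n-gon caps and 2n triangles: V = 2·40 = 80, E = 4·40 = 160, F = 2·40 + 2 = 82.

82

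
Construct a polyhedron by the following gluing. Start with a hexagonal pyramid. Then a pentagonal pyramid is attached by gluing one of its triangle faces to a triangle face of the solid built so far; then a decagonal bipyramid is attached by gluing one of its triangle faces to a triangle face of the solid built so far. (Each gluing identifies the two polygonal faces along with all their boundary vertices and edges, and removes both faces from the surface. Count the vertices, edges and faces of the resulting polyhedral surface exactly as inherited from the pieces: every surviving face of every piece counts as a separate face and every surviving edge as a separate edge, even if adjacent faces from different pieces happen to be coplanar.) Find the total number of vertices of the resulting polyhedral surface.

A hexagonal pyramid: V=7, E=12, F=7.
Attach a pentagonal pyramid (V=6, E=10, F=6) along a 3-gon: merge 3 vertices and 3 edges, delete both glued faces → V=10, E=19, F=11.
Attach a decagonal bipyramid (V=12, E=30, F=20) along a 3-gon: merge 3 vertices and 3 edges, delete both glued faces → V=19, E=46, F=29.
Check: V − E + F = 19 − 46 + 29 = 2.

19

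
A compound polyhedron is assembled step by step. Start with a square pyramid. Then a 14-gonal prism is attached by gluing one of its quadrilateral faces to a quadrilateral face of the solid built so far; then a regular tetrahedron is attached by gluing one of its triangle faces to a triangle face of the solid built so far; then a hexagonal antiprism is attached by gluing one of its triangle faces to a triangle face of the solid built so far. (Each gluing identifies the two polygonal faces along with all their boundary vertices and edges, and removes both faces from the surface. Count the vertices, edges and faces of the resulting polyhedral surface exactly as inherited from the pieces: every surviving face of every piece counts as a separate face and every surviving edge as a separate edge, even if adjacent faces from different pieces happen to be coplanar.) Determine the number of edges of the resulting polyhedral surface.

A square pyramid: V=5, E=8, F=5.
Attach a 14-gonal prism (V=28, E=42, F=16) along a 4-gon: merge 4 vertices and 4 edges, delete both glued faces → V=29, E=46, F=19.
Attach a regular tetrahedron (V=4, E=6, F=4) along a 3-gon: merge 3 vertices and 3 edges, delete both glued faces → V=30, E=49, F=21.
Attach a hexagonal antiprism (V=12, E=24, F=14) along a 3-gon: merge 3 vertices and 3 edges, delete both glued faces → V=39, E=70, F=33.
Check: V − E + F = 39 − 70 + 33 = 2.

70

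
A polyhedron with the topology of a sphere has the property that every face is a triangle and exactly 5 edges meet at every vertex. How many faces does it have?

Each face has 3 edges and each edge borders two faces, so 2E = 3F.
Each vertex has degree 5, so 5V = 2E and hence V = 3F/5.
Euler: V − E + F = 2 ⇒ (3F/5) − (3F/2) + F = 2.
Multiply by 10: (6 − 15 + 10)F = 20, i.e. 1F = 20.
So F = 20, E = 3·20/2 = 30, V = 3·20/5 = 12.

20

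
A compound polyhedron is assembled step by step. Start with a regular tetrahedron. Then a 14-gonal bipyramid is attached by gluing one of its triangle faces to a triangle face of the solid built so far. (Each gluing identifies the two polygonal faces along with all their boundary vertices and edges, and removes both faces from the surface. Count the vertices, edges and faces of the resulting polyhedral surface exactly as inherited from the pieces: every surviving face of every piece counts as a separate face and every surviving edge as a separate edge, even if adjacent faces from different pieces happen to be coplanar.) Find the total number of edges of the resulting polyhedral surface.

45

A regular tetrahedron: V=4, E=6, F=4.
Attach a 14-gonal bipyramid (V=16, E=42, F=28) along a 3-gon: merge 3 vertices and 3 edges, delete both glued faces → V=17, E=45, F=30.
Check: V − E + F = 17 − 45 + 30 = 2.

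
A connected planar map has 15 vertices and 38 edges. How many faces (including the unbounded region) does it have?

25

Euler's formula for a connected plane graph: V − E + F = 2, so F = 2 − 15 + 38 = 25.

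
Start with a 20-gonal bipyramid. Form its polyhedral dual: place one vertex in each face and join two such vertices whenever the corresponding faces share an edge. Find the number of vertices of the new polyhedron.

The base solid has V = 22, E = 60, F = 40.
The dual swaps V and F and preserves E: V′ = F = 40, E′ = E = 60, F′ = V = 22.

40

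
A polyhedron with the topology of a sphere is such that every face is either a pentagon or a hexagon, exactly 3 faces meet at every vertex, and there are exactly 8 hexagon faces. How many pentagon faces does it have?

12

Let x be the number of pentagons; then F = 8 + x.
Edge–face incidences: 2E = 6·8 + 5·x = 48 + 5x.
Every vertex has degree 3, so 3V = 2E.
Euler: V − E + F = 2 ⇒ (2E)/3 − E + (8 + x) = 2.
Multiply by 6: 2·(2E) − 3·(2E) + 6·(8 + x) = 12, i.e. 48 + 6x − (48 + 5x) = 12.
Collecting terms: x = 12.
Then 2E = 48 + 5·12 = 108, so E = 54, V = 2E/3 = 36, F = 8 + 12 = 20.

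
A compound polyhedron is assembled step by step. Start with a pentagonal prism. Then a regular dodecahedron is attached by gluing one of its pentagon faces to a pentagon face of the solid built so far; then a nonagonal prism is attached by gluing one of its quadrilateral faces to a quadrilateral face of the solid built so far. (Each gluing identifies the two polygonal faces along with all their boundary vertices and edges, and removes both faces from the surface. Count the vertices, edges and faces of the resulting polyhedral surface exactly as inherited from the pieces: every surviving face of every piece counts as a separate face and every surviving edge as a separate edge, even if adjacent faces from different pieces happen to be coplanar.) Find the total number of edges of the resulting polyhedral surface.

A pentagonal prism: V=10, E=15, F=7.
Attach a regular dodecahedron (V=20, E=30, F=12) along a 5-gon: merge 5 vertices and 5 edges, delete both glued faces → V=25, E=40, F=17.
Attach a nonagonal prism (V=18, E=27, F=11) along a 4-gon: merge 4 vertices and 4 edges, delete both glued faces → V=39, E=63, F=26.
Check: V − E + F = 39 − 63 + 26 = 2.

63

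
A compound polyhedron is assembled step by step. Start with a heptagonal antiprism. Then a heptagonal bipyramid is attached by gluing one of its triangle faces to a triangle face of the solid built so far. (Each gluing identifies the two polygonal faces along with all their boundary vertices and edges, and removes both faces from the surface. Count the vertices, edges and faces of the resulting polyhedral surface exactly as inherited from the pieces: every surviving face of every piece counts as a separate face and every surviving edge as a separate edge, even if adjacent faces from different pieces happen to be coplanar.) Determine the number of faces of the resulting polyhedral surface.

A heptagonal antiprism: V=14, E=28, F=16.
Attach a heptagonal bipyramid (V=9, E=21, F=14) along a 3-gon: merge 3 vertices and 3 edges, delete both glued faces → V=20, E=46, F=28.
Check: V − E + F = 20 − 46 + 28 = 2.

28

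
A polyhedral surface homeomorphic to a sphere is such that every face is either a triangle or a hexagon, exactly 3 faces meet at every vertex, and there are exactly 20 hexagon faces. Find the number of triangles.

Let x be the number of triangles; then F = 20 + x.
Edge–face incidences: 2E = 6·20 + 3·x = 120 + 3x.
Every vertex has degree 3, so 3V = 2E.
Euler: V − E + F = 2 ⇒ (2E)/3 − E + (20 + x) = 2.
Multiply by 6: 2·(2E) − 3·(2E) + 6·(20 + x) = 12, i.e. 120 + 6x − (120 + 3x) = 12.
Collecting terms: 3x = 12, so x = 4.
Then 2E = 120 + 3·4 = 132, so E = 66, V = 2E/3 = 44, F = 20 + 4 = 24.

4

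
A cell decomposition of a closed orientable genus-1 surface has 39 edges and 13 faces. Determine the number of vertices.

26

For a closed orientable surface of genus 1, χ = 2 − 2·1 = 0.
V = 0 + E − F = 0 + 39 − 13 = 26.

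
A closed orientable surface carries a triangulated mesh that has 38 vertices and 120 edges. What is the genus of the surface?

Every face is a triangle and each edge borders two faces, so 3F = 2·120, giving F = 80.
χ = V − E + F = 38 − 120 + 80 = -2.
For a closed orientable surface χ = 2 − 2g, so g = (2 − (-2))/2 = 2.

2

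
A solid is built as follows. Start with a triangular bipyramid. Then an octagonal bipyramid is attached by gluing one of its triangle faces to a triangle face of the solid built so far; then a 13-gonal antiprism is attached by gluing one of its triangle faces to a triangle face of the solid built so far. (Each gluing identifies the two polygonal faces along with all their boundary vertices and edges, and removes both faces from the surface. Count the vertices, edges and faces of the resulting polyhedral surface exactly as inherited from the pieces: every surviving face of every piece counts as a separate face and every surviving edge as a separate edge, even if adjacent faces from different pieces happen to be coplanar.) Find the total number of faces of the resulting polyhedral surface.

46

A triangular bipyramid: V=5, E=9, F=6.
Attach an octagonal bipyramid (V=10, E=24, F=16) along a 3-gon: merge 3 vertices and 3 edges, delete both glued faces → V=12, E=30, F=20.
Attach a 13-gonal antiprism (V=26, E=52, F=28) along a 3-gon: merge 3 vertices and 3 edges, delete both glued faces → V=35, E=79, F=46.
Check: V − E + F = 35 − 79 + 46 = 2.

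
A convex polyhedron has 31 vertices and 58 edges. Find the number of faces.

Here V − E + F = 2.
F = 2 − V + E = 2 − 31 + 58 = 29.

29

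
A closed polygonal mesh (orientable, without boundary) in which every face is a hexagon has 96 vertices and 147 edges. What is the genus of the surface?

2

Every face is a hexagon and each edge borders two faces, so 6F = 2·147, giving F = 49.
χ = V − E + F = 96 − 147 + 49 = -2.
For a closed orientable surface χ = 2 − 2g, so g = (2 − (-2))/2 = 2.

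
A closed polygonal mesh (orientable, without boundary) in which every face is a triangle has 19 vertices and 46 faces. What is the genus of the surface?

Every face is a triangle, so 2E = 3·46 = 138, giving E = 69.
χ = V − E + F = 19 − 69 + 46 = -4.
For a closed orientable surface χ = 2 − 2g, so g = (2 − (-4))/2 = 3.

3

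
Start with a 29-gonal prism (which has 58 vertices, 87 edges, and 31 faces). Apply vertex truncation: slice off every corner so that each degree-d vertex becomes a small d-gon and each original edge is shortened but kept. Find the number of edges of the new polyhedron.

Truncation replaces each original edge-end by a new vertex, so V′ = 2E = 174.
Each original edge survives, and each old vertex of degree d contributes d new edges; summing degrees gives Σd = 2E, so E′ = E + 2E = 3E = 261.
Each original face survives and each original vertex becomes one new face: F′ = F + V = 89.

261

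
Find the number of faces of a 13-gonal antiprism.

28

An antiprism on an n-gon has two n-gon caps and 2n triangles: V = 2·13 = 26, E = 4·13 = 52, F = 2·13 + 2 = 28.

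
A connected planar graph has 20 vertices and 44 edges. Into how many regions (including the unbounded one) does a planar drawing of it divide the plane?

Euler's formula for a connected plane graph: V − E + F = 2, so F = 2 − 20 + 44 = 26.

26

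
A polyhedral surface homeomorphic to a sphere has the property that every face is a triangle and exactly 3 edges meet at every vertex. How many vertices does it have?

4

Each face has 3 edges and each edge borders two faces, so 2E = 3F.
Each vertex has degree 3, so 3V = 2E and hence V = 3F/3.
Euler: V − E + F = 2 ⇒ (3F/3) − (3F/2) + F = 2.
Multiply by 6: (6 − 9 + 6)F = 12, i.e. 3F = 12.
So F = 4, E = 3·4/2 = 6, V = 3·4/3 = 4.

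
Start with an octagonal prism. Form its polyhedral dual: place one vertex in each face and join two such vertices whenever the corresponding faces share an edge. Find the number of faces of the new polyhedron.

The base solid has V = 16, E = 24, F = 10.
The dual swaps V and F and preserves E: V′ = F = 10, E′ = E = 24, F′ = V = 16.

16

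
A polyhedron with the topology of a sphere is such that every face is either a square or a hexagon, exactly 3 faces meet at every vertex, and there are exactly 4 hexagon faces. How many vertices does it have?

Let x be the number of squares; then F = 4 + x.
Edge–face incidences: 2E = 6·4 + 4·x = 24 + 4x.
Every vertex has degree 3, so 3V = 2E.
Euler: V − E + F = 2 ⇒ (2E)/3 − E + (4 + x) = 2.
Multiply by 6: 2·(2E) − 3·(2E) + 6·(4 + x) = 12, i.e. 24 + 6x − (24 + 4x) = 12.
Collecting terms: 2x = 12, so x = 6.
Then 2E = 24 + 4·6 = 48, so E = 24, V = 2E/3 = 16, F = 4 + 6 = 10.

16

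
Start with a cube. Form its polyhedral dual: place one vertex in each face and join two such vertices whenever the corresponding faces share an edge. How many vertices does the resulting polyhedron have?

The base solid has V = 8, E = 12, F = 6.
The dual swaps V and F and preserves E: V′ = F = 6, E′ = E = 12, F′ = V = 8.

6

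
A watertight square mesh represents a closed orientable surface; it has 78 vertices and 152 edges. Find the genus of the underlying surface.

Every face is a square and each edge borders two faces, so 4F = 2·152, giving F = 76.
χ = V − E + F = 78 − 152 + 76 = 2.
For a closed orientable surface χ = 2 − 2g, so g = (2 − (2))/2 = 0.

0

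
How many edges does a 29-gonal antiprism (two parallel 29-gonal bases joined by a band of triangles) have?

An antiprism on an n-gon has two n-gon caps and 2n triangles: V = 2·29 = 58, E = 4·29 = 116, F = 2·29 + 2 = 60.

116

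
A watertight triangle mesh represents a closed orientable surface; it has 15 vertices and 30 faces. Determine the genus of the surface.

Every face is a triangle, so 2E = 3·30 = 90, giving E = 45.
χ = V − E + F = 15 − 45 + 30 = 0.
For a closed orientable surface χ = 2 − 2g, so g = (2 − (0))/2 = 1.

1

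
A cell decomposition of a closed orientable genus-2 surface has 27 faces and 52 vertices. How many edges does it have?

81

For a closed orientable surface of genus 2, χ = 2 − 2·2 = -2.
E = V + F − (-2) = 52 + 27 − (-2) = 81.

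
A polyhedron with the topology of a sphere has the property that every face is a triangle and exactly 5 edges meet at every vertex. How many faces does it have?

20

Each face has 3 edges and each edge borders two faces, so 2E = 3F.
Each vertex has degree 5, so 5V = 2E and hence V = 3F/5.
Euler: V − E + F = 2 ⇒ (3F/5) − (3F/2) + F = 2.
Multiply by 10: (6 − 15 + 10)F = 20, i.e. 1F = 20.
So F = 20, E = 3·20/2 = 30, V = 3·20/5 = 12.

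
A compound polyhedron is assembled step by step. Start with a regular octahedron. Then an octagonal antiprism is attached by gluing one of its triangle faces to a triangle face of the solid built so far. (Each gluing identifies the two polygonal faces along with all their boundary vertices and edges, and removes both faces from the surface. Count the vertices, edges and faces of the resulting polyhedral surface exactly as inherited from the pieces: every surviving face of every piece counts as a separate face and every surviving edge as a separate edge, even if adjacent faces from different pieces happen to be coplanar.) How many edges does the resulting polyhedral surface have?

41

A regular octahedron: V=6, E=12, F=8.
Attach an octagonal antiprism (V=16, E=32, F=18) along a 3-gon: merge 3 vertices and 3 edges, delete both glued faces → V=19, E=41, F=24.
Check: V − E + F = 19 − 41 + 24 = 2.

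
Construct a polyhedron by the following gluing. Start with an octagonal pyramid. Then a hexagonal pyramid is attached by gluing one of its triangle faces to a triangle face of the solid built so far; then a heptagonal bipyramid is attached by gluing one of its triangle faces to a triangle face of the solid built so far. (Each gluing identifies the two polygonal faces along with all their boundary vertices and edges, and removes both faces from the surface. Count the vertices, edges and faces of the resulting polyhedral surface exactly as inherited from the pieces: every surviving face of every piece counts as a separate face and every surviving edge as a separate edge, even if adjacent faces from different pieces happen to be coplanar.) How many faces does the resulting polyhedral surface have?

26

An octagonal pyramid: V=9, E=16, F=9.
Attach a hexagonal pyramid (V=7, E=12, F=7) along a 3-gon: merge 3 vertices and 3 edges, delete both glued faces → V=13, E=25, F=14.
Attach a heptagonal bipyramid (V=9, E=21, F=14) along a 3-gon: merge 3 vertices and 3 edges, delete both glued faces → V=19, E=43, F=26.
Check: V − E + F = 19 − 43 + 26 = 2.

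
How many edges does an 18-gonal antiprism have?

72

An antiprism on an n-gon has two n-gon caps and 2n triangles: V = 2·18 = 36, E = 4·18 = 72, F = 2·18 + 2 = 38.
Check: V − E + F = 36 − 72 + 38 = 2.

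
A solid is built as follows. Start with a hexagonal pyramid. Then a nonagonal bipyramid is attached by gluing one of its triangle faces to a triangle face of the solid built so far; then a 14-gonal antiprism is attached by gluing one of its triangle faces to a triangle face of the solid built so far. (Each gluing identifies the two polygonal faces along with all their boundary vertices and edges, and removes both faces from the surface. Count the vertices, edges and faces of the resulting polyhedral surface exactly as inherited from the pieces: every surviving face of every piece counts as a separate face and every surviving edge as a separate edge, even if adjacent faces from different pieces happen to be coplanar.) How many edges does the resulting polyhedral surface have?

A hexagonal pyramid: V=7, E=12, F=7.
Attach a nonagonal bipyramid (V=11, E=27, F=18) along a 3-gon: merge 3 vertices and 3 edges, delete both glued faces → V=15, E=36, F=23.
Attach a 14-gonal antiprism (V=28, E=56, F=30) along a 3-gon: merge 3 vertices and 3 edges, delete both glued faces → V=40, E=89, F=51.
Check: V − E + F = 40 − 89 + 51 = 2.

89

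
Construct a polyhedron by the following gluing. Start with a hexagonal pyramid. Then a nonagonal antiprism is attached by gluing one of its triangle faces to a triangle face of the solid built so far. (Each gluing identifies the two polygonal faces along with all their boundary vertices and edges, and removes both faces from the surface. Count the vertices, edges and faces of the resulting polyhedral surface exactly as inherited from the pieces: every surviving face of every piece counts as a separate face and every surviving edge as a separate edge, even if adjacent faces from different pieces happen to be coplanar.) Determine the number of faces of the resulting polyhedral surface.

A hexagonal pyramid: V=7, E=12, F=7.
Attach a nonagonal antiprism (V=18, E=36, F=20) along a 3-gon: merge 3 vertices and 3 edges, delete both glued faces → V=22, E=45, F=25.
Check: V − E + F = 22 − 45 + 25 = 2.

25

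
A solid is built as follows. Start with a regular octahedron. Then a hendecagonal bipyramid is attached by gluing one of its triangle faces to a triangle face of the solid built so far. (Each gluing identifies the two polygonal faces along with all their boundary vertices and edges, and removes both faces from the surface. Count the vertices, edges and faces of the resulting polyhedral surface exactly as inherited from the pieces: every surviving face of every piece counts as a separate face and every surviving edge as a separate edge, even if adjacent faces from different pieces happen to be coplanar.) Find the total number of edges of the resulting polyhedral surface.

A regular octahedron: V=6, E=12, F=8.
Attach a hendecagonal bipyramid (V=13, E=33, F=22) along a 3-gon: merge 3 vertices and 3 edges, delete both glued faces → V=16, E=42, F=28.
Check: V − E + F = 16 − 42 + 28 = 2.

42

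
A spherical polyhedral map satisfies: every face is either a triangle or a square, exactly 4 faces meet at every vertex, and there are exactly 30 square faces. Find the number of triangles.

Let x be the number of triangles; then F = 30 + x.
Edge–face incidences: 2E = 4·30 + 3·x = 120 + 3x.
Every vertex has degree 4, so 4V = 2E.
Euler: V − E + F = 2 ⇒ (2E)/4 − E + (30 + x) = 2.
Multiply by 8: 2·(2E) − 4·(2E) + 8·(30 + x) = 16, i.e. 240 + 8x − 2·(120 + 3x) = 16.
Collecting terms: 2x = 16, so x = 8.
Then 2E = 120 + 3·8 = 144, so E = 72, V = 2E/4 = 36, F = 30 + 8 = 38.

8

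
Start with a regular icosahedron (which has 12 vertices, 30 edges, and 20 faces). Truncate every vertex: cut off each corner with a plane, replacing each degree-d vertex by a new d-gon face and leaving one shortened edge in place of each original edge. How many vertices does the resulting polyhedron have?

Truncation replaces each original edge-end by a new vertex, so V′ = 2E = 60.
Each original edge survives, and each old vertex of degree d contributes d new edges; summing degrees gives Σd = 2E, so E′ = E + 2E = 3E = 90.
Each original face survives and each original vertex becomes one new face: F′ = F + V = 32.

60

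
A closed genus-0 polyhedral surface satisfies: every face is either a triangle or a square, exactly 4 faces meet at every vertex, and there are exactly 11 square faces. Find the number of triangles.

8

Let x be the number of triangles; then F = 11 + x.
Edge–face incidences: 2E = 4·11 + 3·x = 44 + 3x.
Every vertex has degree 4, so 4V = 2E.
Euler: V − E + F = 2 ⇒ (2E)/4 − E + (11 + x) = 2.
Multiply by 8: 2·(2E) − 4·(2E) + 8·(11 + x) = 16, i.e. 88 + 8x − 2·(44 + 3x) = 16.
Collecting terms: 2x = 16, so x = 8.
Then 2E = 44 + 3·8 = 68, so E = 34, V = 2E/4 = 17, F = 11 + 8 = 19.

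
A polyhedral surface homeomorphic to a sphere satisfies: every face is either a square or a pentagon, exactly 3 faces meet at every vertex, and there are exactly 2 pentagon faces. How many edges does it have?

15

Let x be the number of squares; then F = 2 + x.
Edge–face incidences: 2E = 5·2 + 4·x = 10 + 4x.
Every vertex has degree 3, so 3V = 2E.
Euler: V − E + F = 2 ⇒ (2E)/3 − E + (2 + x) = 2.
Multiply by 6: 2·(2E) − 3·(2E) + 6·(2 + x) = 12, i.e. 12 + 6x − (10 + 4x) = 12.
Collecting terms: 2x + 2 = 12, so 2x = 10, so x = 5.
Then 2E = 10 + 4·5 = 30, so E = 15, V = 2E/3 = 10, F = 2 + 5 = 7.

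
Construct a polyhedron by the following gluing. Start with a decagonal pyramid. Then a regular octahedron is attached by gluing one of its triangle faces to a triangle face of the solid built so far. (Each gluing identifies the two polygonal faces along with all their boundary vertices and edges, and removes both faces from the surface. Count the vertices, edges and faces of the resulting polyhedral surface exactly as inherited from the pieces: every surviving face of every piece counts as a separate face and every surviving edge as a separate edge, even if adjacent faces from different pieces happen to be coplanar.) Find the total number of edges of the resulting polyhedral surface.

29

A decagonal pyramid: V=11, E=20, F=11.
Attach a regular octahedron (V=6, E=12, F=8) along a 3-gon: merge 3 vertices and 3 edges, delete both glued faces → V=14, E=29, F=17.
Check: V − E + F = 14 − 29 + 17 = 2.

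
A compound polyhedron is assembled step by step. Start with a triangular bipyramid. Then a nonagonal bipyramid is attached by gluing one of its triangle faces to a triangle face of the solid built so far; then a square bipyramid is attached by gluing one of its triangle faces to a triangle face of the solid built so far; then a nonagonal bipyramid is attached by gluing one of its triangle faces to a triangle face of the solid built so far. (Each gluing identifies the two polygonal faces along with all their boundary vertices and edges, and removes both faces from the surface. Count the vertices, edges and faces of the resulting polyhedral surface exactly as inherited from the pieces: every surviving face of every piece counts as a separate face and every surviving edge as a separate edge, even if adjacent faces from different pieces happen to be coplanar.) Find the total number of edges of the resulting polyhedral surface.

66

A triangular bipyramid: V=5, E=9, F=6.
Attach a nonagonal bipyramid (V=11, E=27, F=18) along a 3-gon: merge 3 vertices and 3 edges, delete both glued faces → V=13, E=33, F=22.
Attach a square bipyramid (V=6, E=12, F=8) along a 3-gon: merge 3 vertices and 3 edges, delete both glued faces → V=16, E=42, F=28.
Attach a nonagonal bipyramid (V=11, E=27, F=18) along a 3-gon: merge 3 vertices and 3 edges, delete both glued faces → V=24, E=66, F=44.
Check: V − E + F = 24 − 66 + 44 = 2.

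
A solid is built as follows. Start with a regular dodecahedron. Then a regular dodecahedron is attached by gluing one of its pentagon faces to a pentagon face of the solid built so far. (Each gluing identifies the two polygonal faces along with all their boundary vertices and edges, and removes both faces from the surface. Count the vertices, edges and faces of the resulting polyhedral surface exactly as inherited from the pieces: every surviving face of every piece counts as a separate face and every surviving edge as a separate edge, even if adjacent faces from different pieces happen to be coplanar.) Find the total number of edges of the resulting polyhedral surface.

A regular dodecahedron: V=20, E=30, F=12.
Attach a regular dodecahedron (V=20, E=30, F=12) along a 5-gon: merge 5 vertices and 5 edges, delete both glued faces → V=35, E=55, F=22.
Check: V − E + F = 35 − 55 + 22 = 2.

55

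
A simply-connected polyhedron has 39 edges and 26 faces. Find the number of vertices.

15

Here V − E + F = 2.
V = 2 + E − F = 2 + 39 − 26 = 15.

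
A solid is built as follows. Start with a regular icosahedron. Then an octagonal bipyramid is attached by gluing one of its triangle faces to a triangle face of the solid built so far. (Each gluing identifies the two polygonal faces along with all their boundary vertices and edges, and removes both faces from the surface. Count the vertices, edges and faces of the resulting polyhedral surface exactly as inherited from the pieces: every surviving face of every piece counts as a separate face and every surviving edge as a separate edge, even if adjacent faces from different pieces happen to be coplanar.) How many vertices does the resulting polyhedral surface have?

A regular icosahedron: V=12, E=30, F=20.
Attach an octagonal bipyramid (V=10, E=24, F=16) along a 3-gon: merge 3 vertices and 3 edges, delete both glued faces → V=19, E=51, F=34.
Check: V − E + F = 19 − 51 + 34 = 2.

19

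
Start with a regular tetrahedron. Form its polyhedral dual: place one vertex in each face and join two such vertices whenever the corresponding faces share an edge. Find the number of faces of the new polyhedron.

The base solid has V = 4, E = 6, F = 4.
The dual swaps V and F and preserves E: V′ = F = 4, E′ = E = 6, F′ = V = 4.

4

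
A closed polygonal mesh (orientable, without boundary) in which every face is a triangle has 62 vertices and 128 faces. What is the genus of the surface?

2

Every face is a triangle, so 2E = 3·128 = 384, giving E = 192.
χ = V − E + F = 62 − 192 + 128 = -2.
For a closed orientable surface χ = 2 − 2g, so g = (2 − (-2))/2 = 2.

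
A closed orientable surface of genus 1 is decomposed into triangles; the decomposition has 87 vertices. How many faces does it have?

χ = 2 − 2·1 = 0, and every face is a triangle so 3F = 2E.
V − E + F = 0 with E = 3F/2 gives 87 − (3/2 − 1)·F = 0, so F = 174 and E = 261.

174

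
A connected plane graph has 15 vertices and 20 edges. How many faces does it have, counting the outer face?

7

Euler's formula for a connected plane graph: V − E + F = 2, so F = 2 − 15 + 20 = 7.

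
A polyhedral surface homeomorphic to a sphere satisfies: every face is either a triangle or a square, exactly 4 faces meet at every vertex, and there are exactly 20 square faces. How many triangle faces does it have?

Let x be the number of triangles; then F = 20 + x.
Edge–face incidences: 2E = 4·20 + 3·x = 80 + 3x.
Every vertex has degree 4, so 4V = 2E.
Euler: V − E + F = 2 ⇒ (2E)/4 − E + (20 + x) = 2.
Multiply by 8: 2·(2E) − 4·(2E) + 8·(20 + x) = 16, i.e. 160 + 8x − 2·(80 + 3x) = 16.
Collecting terms: 2x = 16, so x = 8.
Then 2E = 80 + 3·8 = 104, so E = 52, V = 2E/4 = 26, F = 20 + 8 = 28.

8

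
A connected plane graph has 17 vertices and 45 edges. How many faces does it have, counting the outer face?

Euler's formula for a connected plane graph: V − E + F = 2, so F = 2 − 17 + 45 = 30.

30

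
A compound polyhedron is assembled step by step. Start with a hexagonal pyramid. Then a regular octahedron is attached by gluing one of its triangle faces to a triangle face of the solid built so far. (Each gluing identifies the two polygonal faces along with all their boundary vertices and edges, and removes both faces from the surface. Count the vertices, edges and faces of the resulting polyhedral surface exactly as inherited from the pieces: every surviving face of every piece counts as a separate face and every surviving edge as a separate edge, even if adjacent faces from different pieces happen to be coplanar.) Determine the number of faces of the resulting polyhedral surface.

13

A hexagonal pyramid: V=7, E=12, F=7.
Attach a regular octahedron (V=6, E=12, F=8) along a 3-gon: merge 3 vertices and 3 edges, delete both glued faces → V=10, E=21, F=13.
Check: V − E + F = 10 − 21 + 13 = 2.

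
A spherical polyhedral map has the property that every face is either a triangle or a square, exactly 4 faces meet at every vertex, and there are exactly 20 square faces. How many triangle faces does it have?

8

Let x be the number of triangles; then F = 20 + x.
Edge–face incidences: 2E = 4·20 + 3·x = 80 + 3x.
Every vertex has degree 4, so 4V = 2E.
Euler: V − E + F = 2 ⇒ (2E)/4 − E + (20 + x) = 2.
Multiply by 8: 2·(2E) − 4·(2E) + 8·(20 + x) = 16, i.e. 160 + 8x − 2·(80 + 3x) = 16.
Collecting terms: 2x = 16, so x = 8.
Then 2E = 80 + 3·8 = 104, so E = 52, V = 2E/4 = 26, F = 20 + 8 = 28.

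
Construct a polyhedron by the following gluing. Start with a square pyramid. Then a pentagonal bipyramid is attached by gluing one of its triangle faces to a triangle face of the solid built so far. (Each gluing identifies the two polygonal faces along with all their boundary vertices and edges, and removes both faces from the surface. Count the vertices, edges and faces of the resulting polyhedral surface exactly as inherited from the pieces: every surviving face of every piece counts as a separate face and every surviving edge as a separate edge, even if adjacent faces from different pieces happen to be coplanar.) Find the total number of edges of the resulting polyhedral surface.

A square pyramid: V=5, E=8, F=5.
Attach a pentagonal bipyramid (V=7, E=15, F=10) along a 3-gon: merge 3 vertices and 3 edges, delete both glued faces → V=9, E=20, F=13.
Check: V − E + F = 9 − 20 + 13 = 2.

20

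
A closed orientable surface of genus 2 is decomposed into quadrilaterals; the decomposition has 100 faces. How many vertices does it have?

98

χ = 2 − 2·2 = -2, and every face is a square so 4F = 2E.
E = 4·100/2 = 200. Then V = -2 + E − F = -2 + 200 − 100 = 98.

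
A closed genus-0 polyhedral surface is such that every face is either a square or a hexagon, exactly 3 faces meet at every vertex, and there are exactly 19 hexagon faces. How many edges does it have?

69

Let x be the number of squares; then F = 19 + x.
Edge–face incidences: 2E = 6·19 + 4·x = 114 + 4x.
Every vertex has degree 3, so 3V = 2E.
Euler: V − E + F = 2 ⇒ (2E)/3 − E + (19 + x) = 2.
Multiply by 6: 2·(2E) − 3·(2E) + 6·(19 + x) = 12, i.e. 114 + 6x − (114 + 4x) = 12.
Collecting terms: 2x = 12, so x = 6.
Then 2E = 114 + 4·6 = 138, so E = 69, V = 2E/3 = 46, F = 19 + 6 = 25.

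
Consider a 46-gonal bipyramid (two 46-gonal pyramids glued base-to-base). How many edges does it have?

A bipyramid over an n-gon has 2n triangular faces and n + 2 vertices: V = 46 + 2 = 48, E = 3·46 = 138, F = 2·46 = 92.
Check: V − E + F = 48 − 138 + 92 = 2.

138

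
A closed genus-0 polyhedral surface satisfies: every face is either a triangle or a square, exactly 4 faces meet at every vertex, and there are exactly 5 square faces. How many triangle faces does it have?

8

Let x be the number of triangles; then F = 5 + x.
Edge–face incidences: 2E = 4·5 + 3·x = 20 + 3x.
Every vertex has degree 4, so 4V = 2E.
Euler: V − E + F = 2 ⇒ (2E)/4 − E + (5 + x) = 2.
Multiply by 8: 2·(2E) − 4·(2E) + 8·(5 + x) = 16, i.e. 40 + 8x − 2·(20 + 3x) = 16.
Collecting terms: 2x = 16, so x = 8.
Then 2E = 20 + 3·8 = 44, so E = 22, V = 2E/4 = 11, F = 5 + 8 = 13.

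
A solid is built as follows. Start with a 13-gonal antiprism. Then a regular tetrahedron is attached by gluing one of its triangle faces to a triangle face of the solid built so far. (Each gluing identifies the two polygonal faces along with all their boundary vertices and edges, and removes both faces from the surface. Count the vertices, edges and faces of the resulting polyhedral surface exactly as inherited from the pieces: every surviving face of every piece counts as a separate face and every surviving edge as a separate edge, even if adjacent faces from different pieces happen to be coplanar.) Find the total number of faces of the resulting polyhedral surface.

30

A 13-gonal antiprism: V=26, E=52, F=28.
Attach a regular tetrahedron (V=4, E=6, F=4) along a 3-gon: merge 3 vertices and 3 edges, delete both glued faces → V=27, E=55, F=30.
Check: V − E + F = 27 − 55 + 30 = 2.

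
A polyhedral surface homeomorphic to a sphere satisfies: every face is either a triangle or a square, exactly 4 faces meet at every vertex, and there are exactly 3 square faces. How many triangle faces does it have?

Let x be the number of triangles; then F = 3 + x.
Edge–face incidences: 2E = 4·3 + 3·x = 12 + 3x.
Every vertex has degree 4, so 4V = 2E.
Euler: V − E + F = 2 ⇒ (2E)/4 − E + (3 + x) = 2.
Multiply by 8: 2·(2E) − 4·(2E) + 8·(3 + x) = 16, i.e. 24 + 8x − 2·(12 + 3x) = 16.
Collecting terms: 2x = 16, so x = 8.
Then 2E = 12 + 3·8 = 36, so E = 18, V = 2E/4 = 9, F = 3 + 8 = 11.

8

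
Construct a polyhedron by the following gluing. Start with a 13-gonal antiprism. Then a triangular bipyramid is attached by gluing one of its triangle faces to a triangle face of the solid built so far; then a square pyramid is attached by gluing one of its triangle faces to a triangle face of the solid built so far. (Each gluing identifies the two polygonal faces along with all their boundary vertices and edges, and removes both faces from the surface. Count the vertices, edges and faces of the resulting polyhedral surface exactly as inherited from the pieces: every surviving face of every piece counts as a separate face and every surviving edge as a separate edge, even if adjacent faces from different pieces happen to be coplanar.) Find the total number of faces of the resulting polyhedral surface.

A 13-gonal antiprism: V=26, E=52, F=28.
Attach a triangular bipyramid (V=5, E=9, F=6) along a 3-gon: merge 3 vertices and 3 edges, delete both glued faces → V=28, E=58, F=32.
Attach a square pyramid (V=5, E=8, F=5) along a 3-gon: merge 3 vertices and 3 edges, delete both glued faces → V=30, E=63, F=35.
Check: V − E + F = 30 − 63 + 35 = 2.

35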